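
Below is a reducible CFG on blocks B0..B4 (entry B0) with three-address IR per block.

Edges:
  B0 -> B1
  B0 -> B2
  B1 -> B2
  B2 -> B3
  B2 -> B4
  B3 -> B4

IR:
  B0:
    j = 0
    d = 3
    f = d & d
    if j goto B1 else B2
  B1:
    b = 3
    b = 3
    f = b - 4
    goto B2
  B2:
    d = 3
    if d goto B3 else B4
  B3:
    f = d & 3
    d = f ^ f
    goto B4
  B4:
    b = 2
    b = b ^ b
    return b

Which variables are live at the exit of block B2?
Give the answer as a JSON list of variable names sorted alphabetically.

def/use:
  B0 def {d,f,j} use ∅
  B1 def {b,f} use ∅
  B2 def {d} use ∅
  B3 def {d,f} use {d}
  B4 def {b} use ∅

Backward fixpoint:
  B0: in=∅ out=∅
  B1: in=∅ out=∅
  B2: in=∅ out={d}
  B3: in={d} out=∅
  B4: in=∅ out=∅

live-out(B2) = ["d"]

Answer: ["d"]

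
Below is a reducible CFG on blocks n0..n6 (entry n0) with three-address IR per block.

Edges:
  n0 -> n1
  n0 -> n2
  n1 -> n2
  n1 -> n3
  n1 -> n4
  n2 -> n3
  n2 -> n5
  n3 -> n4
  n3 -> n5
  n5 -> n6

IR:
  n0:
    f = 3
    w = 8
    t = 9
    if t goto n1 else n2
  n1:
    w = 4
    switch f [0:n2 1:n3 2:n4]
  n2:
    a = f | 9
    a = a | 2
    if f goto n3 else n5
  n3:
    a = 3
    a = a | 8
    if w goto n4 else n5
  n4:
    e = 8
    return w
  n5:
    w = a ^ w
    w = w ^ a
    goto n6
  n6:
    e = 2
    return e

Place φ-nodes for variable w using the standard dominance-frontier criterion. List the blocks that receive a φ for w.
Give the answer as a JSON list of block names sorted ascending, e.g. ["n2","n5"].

idom tree: n1←n0 n2←n0 n3←n0 n4←n0 n5←n0 n6←n5
Join-block Dom:
  n2: preds {n0,n1}: {n0} ∩ {n0,n1} = {n0}; idom=n0
  n3: preds {n1,n2}: {n0,n1} ∩ {n0,n2} = {n0}; idom=n0
  n4: preds {n1,n3}: {n0,n1} ∩ {n0,n3} = {n0}; idom=n0
  n5: preds {n2,n3}: {n0,n2} ∩ {n0,n3} = {n0}; idom=n0

DF derivation:
  n2←n0: walk · to n0
  n2←n1: walk n1 to n0
  n3←n1: walk n1 to n0
  n3←n2: walk n2 to n0
  n4←n1: walk n1 to n0
  n4←n3: walk n3 to n0
  n5←n2: walk n2 to n0
  n5←n3: walk n3 to n0
  DF(n0)=∅
  DF(n1)={n2,n3,n4}
  DF(n2)={n3,n5}
  DF(n3)={n4,n5}
  DF(n4)=∅
  DF(n5)=∅
  DF(n6)=∅

φ for w: defs {n0,n1,n5}
  DF⁺ = {n2,n3,n4,n5}

Answer: ["n2", "n3", "n4", "n5"]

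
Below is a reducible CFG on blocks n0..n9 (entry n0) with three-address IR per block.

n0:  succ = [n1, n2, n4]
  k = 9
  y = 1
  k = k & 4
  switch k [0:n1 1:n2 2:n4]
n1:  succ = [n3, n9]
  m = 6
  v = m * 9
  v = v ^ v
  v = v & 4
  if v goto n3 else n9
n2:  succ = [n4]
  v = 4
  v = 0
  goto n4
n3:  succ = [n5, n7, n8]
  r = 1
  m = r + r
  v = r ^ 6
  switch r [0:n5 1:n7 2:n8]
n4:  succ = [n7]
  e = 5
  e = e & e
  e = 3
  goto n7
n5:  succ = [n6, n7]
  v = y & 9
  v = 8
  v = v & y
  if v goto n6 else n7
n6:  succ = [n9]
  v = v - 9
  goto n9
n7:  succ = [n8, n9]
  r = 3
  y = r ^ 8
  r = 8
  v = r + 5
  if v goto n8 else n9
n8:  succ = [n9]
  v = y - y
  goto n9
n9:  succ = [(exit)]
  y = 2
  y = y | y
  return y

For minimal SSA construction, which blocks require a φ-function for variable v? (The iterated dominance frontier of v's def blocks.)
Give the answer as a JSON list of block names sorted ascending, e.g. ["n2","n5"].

Answer: ["n4", "n7", "n8", "n9"]

Working:
idom tree: n1←n0 n2←n0 n3←n1 n4←n0 n5←n3 n6←n5 n7←n0 n8←n0 n9←n0
Dom at joins:
  n4: preds {n0,n2}: {n0} ∩ {n0,n2} = {n0}; idom=n0
  n7: preds {n3,n4,n5}: {n0,n1,n3} ∩ {n0,n4} ∩ {n0,n1,n3,n5} = {n0}; idom=n0
  n8: preds {n3,n7}: {n0,n1,n3} ∩ {n0,n7} = {n0}; idom=n0
  n9: preds {n1,n6,n7,n8}: {n0,n1} ∩ {n0,n1,n3,n5,n6} ∩ {n0,n7} ∩ {n0,n8} = {n0}; idom=n0

DF walk-up:
  n4←n0: walk · to n0
  n4←n2: walk n2 to n0
  n7←n3: walk n3→n1 to n0
  n7←n4: walk n4 to n0
  n7←n5: walk n5→n3→n1 to n0
  n8←n3: walk n3→n1 to n0
  n8←n7: walk n7 to n0
  n9←n1: walk n1 to n0
  n9←n6: walk n6→n5→n3→n1 to n0
  n9←n7: walk n7 to n0
  n9←n8: walk n8 to n0
  n0: DF=∅
  n1: DF={n7,n8,n9}
  n2: DF={n4}
  n3: DF={n7,n8,n9}
  n4: DF={n7}
  n5: DF={n7,n9}
  n6: DF={n9}
  n7: DF={n8,n9}
  n8: DF={n9}
  n9: DF=∅

φ for v: defs {n1,n2,n3,n5,n6,n7,n8}
  DF⁺ = {n4,n7,n8,n9}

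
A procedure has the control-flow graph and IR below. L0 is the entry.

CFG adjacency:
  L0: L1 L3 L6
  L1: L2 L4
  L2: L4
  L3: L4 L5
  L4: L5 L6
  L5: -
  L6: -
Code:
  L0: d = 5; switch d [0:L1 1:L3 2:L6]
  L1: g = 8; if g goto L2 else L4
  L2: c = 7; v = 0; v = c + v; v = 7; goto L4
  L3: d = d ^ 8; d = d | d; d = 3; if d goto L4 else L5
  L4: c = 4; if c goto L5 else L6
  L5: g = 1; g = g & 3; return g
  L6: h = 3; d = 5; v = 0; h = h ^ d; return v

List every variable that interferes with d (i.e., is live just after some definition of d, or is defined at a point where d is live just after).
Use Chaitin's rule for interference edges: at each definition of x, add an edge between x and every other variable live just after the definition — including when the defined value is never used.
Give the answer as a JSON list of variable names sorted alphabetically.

Block summaries:
  L0: def={d} ue=∅
  L1: def={g} ue=∅
  L2: def={c,v} ue=∅
  L3: def={d} ue={d}
  L4: def={c} ue=∅
  L5: def={g} ue=∅
  L6: def={d,h,v} ue=∅

Backward fixpoint:
  L0: in=∅ out={d}
  L1: in=∅ out=∅
  L2: in=∅ out=∅
  L3: in={d} out=∅
  L4: in=∅ out=∅
  L5: in=∅ out=∅
  L6: in=∅ out=∅

Interference:
  c: {v}
  d: {h,v}
  g: ∅
  h: {d,v}
  v: {c,d,h}

N(d) = ["h", "v"]

Answer: ["h", "v"]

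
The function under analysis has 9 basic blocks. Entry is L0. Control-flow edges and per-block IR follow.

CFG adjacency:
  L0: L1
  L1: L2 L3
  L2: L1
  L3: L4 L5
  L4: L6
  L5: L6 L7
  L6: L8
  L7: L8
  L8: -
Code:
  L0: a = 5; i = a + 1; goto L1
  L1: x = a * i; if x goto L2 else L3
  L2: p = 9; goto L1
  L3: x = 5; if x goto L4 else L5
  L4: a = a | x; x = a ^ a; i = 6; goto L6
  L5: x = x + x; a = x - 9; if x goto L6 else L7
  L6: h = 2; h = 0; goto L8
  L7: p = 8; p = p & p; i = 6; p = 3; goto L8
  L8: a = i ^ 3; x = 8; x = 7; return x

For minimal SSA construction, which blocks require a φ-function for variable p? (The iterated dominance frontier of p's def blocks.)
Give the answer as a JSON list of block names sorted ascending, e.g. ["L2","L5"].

Answer: ["L1", "L8"]

Working:
idom tree: L1←L0 L2←L1 L3←L1 L4←L3 L5←L3 L6←L3 L7←L5 L8←L3
Dom∩ at merges:
  L1: preds {L0,L2}: {L0} ∩ {L0,L1,L2} = {L0}; idom=L0
  L6: preds {L4,L5}: {L0,L1,L3,L4} ∩ {L0,L1,L3,L5} = {L0,L1,L3}; idom=L3
  L8: preds {L6,L7}: {L0,L1,L3,L6} ∩ {L0,L1,L3,L5,L7} = {L0,L1,L3}; idom=L3

DF walk-up:
  join L1 pred L0: · stop@L0
  join L1 pred L2: L2→L1 stop@L0
  join L6 pred L4: L4 stop@L3
  join L6 pred L5: L5 stop@L3
  join L8 pred L6: L6 stop@L3
  join L8 pred L7: L7→L5 stop@L3
  DF(L0)=∅
  DF(L1)={L1}
  DF(L2)={L1}
  DF(L3)=∅
  DF(L4)={L6}
  DF(L5)={L6,L8}
  DF(L6)={L8}
  DF(L7)={L8}
  DF(L8)=∅

φ for p: defs {L2,L7}
  DF⁺ = {L1,L8}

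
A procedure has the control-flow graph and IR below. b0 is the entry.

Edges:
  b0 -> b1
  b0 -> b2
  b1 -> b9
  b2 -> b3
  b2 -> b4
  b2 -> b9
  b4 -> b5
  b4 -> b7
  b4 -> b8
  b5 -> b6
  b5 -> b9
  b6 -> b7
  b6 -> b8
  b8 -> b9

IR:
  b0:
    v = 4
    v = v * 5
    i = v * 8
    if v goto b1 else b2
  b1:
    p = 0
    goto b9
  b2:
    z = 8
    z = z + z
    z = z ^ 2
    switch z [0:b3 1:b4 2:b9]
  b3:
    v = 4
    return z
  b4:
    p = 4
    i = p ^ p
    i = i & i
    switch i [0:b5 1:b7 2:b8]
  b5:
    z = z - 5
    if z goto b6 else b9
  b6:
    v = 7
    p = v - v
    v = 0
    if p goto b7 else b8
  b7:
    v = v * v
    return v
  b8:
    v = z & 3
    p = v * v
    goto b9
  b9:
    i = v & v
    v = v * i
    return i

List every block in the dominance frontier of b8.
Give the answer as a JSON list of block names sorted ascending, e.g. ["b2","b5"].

idom tree: b1←b0 b2←b0 b3←b2 b4←b2 b5←b4 b6←b5 b7←b4 b8←b4 b9←b0
Join-block Dom:
  b7: preds {b4,b6}: {b0,b2,b4} ∩ {b0,b2,b4,b5,b6} = {b0,b2,b4}; idom=b4
  b8: preds {b4,b6}: {b0,b2,b4} ∩ {b0,b2,b4,b5,b6} = {b0,b2,b4}; idom=b4
  b9: preds {b1,b2,b5,b8}: {b0,b1} ∩ {b0,b2} ∩ {b0,b2,b4,b5} ∩ {b0,b2,b4,b8} = {b0}; idom=b0

DF walk-up:
  join b7 pred b4: · stop@b4
  join b7 pred b6: b6→b5 stop@b4
  join b8 pred b4: · stop@b4
  join b8 pred b6: b6→b5 stop@b4
  join b9 pred b1: b1 stop@b0
  join b9 pred b2: b2 stop@b0
  join b9 pred b5: b5→b4→b2 stop@b0
  join b9 pred b8: b8→b4→b2 stop@b0
  b0 → ∅
  b1 → {b9}
  b2 → {b9}
  b3 → ∅
  b4 → {b9}
  b5 → {b7,b8,b9}
  b6 → {b7,b8}
  b7 → ∅
  b8 → {b9}
  b9 → ∅

DF(b8) = ["b9"]

Answer: ["b9"]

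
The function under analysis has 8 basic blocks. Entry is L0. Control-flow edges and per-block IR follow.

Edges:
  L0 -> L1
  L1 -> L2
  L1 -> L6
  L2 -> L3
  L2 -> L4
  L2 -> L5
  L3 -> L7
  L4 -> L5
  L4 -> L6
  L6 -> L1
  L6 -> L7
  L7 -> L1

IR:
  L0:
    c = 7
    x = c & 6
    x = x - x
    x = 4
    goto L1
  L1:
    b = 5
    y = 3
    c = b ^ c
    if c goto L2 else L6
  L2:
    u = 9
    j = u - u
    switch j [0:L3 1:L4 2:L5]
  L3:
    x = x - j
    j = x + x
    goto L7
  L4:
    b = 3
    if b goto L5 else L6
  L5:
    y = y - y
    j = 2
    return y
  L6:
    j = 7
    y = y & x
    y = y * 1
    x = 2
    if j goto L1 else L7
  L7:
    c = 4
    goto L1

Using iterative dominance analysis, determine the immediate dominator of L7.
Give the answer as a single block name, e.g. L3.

idom tree: L1←L0 L2←L1 L3←L2 L4←L2 L5←L2 L6←L1 L7←L1
Dom at joins:
  L1: preds {L0,L6,L7}: {L0} ∩ {L0,L1,L6} ∩ {L0,L1,L7} = {L0}; idom=L0
  L5: preds {L2,L4}: {L0,L1,L2} ∩ {L0,L1,L2,L4} = {L0,L1,L2}; idom=L2
  L6: preds {L1,L4}: {L0,L1} ∩ {L0,L1,L2,L4} = {L0,L1}; idom=L1
  L7: preds {L3,L6}: {L0,L1,L2,L3} ∩ {L0,L1,L6} = {L0,L1}; idom=L1

idom(L7) = L1

Answer: L1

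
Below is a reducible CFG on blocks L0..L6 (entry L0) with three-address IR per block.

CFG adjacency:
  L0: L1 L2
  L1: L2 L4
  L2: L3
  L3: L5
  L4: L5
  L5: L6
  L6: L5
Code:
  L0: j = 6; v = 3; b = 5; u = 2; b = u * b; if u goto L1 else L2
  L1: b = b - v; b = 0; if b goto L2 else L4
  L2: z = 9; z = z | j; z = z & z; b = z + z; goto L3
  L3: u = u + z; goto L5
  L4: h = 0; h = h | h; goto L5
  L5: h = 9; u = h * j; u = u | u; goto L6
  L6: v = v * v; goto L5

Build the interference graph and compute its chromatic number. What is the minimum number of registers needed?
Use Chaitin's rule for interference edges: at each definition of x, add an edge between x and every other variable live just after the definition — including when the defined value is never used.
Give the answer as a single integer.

Answer: 5

Working:
Block summaries:
  L0 def {b,j,u,v} use ∅
  L1 def {b} use {b,v}
  L2 def {b,z} use {j}
  L3 def {u} use {u,z}
  L4 def {h} use ∅
  L5 def {h,u} use {j}
  L6 def {v} use {v}

Live sets:
  L0: in=∅ out={b,j,u,v}
  L1: in={b,j,u,v} out={j,u,v}
  L2: in={j,u,v} out={j,u,v,z}
  L3: in={j,u,v,z} out={j,v}
  L4: in={j,v} out={j,v}
  L5: in={j,v} out={j,v}
  L6: in={j,v} out={j,v}

Interfere edges:
  b: {j,u,v,z}
  h: {j,v}
  j: {b,h,u,v,z}
  u: {b,j,v,z}
  v: {b,h,j,u,z}
  z: {b,j,u,v}

Colouring:
  lower bound: {b,j,u,v,z} mutually conflict ⇒ χ ≥ 5
  5-colouring: R0={j}  R1={v}  R2={b,h}  R3={u}  R4={z}
  χ = 5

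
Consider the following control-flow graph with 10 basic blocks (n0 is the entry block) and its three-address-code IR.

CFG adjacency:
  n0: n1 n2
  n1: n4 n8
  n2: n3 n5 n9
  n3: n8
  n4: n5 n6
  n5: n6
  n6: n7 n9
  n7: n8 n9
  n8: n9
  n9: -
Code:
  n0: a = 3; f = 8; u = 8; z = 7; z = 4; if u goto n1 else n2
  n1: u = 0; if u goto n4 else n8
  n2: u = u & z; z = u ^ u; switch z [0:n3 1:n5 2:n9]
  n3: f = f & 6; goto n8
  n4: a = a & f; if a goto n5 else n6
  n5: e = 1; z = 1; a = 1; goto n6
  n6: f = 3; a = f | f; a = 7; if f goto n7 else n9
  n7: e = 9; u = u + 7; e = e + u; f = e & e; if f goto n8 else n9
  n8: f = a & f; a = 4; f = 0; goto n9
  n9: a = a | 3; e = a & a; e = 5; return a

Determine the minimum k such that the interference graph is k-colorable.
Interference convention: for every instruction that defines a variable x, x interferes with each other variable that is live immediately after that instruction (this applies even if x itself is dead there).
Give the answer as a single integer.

Per-block:
  n0: def={a,f,u,z} ue=∅
  n1: def={u} ue=∅
  n2: def={u,z} ue={u,z}
  n3: def={f} ue={f}
  n4: def={a} ue={a,f}
  n5: def={a,e,z} ue=∅
  n6: def={a,f} ue=∅
  n7: def={e,f,u} ue={u}
  n8: def={a,f} ue={a,f}
  n9: def={a,e} ue={a}

Live sets:
  n0: in=∅ out={a,f,u,z}
  n1: in={a,f} out={a,f,u}
  n2: in={a,f,u,z} out={a,f,u}
  n3: in={a,f} out={a,f}
  n4: in={a,f,u} out={u}
  n5: in={u} out={u}
  n6: in={u} out={a,u}
  n7: in={a,u} out={a,f}
  n8: in={a,f} out={a}
  n9: in={a} out=∅

Interference:
  a: {e,f,u,z}
  e: {a,u}
  f: {a,u,z}
  u: {a,e,f,z}
  z: {a,f,u}

Colouring:
  lower bound: {a,f,u,z} mutually conflict ⇒ χ ≥ 4
  assign a→c0 e→c2 f→c2 u→c1 z→c3 — no edge inside a register ⇒ χ ≤ 4
  χ = 4

Answer: 4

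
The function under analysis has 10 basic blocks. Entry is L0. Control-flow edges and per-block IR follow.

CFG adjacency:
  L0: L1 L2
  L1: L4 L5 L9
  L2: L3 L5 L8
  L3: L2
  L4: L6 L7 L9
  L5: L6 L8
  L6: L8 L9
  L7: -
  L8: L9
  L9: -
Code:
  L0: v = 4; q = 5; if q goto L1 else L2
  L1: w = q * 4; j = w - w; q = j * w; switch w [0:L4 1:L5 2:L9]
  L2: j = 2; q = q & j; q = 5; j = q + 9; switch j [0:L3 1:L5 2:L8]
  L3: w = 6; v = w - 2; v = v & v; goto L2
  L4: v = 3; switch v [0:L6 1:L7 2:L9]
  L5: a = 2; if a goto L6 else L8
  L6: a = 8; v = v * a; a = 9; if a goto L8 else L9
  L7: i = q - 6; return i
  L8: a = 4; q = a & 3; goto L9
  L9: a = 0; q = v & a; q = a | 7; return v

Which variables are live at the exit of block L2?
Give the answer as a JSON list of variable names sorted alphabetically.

Block summaries:
  L0 def {q,v} use ∅
  L1 def {j,q,w} use {q}
  L2 def {j,q} use {q}
  L3 def {v,w} use ∅
  L4 def {v} use ∅
  L5 def {a} use ∅
  L6 def {a,v} use {v}
  L7 def {i} use {q}
  L8 def {a,q} use ∅
  L9 def {a,q} use {v}

Live sets:
  L0: in=∅ out={q,v}
  L1: in={q,v} out={q,v}
  L2: in={q,v} out={q,v}
  L3: in={q} out={q,v}
  L4: in={q} out={q,v}
  L5: in={v} out={v}
  L6: in={v} out={v}
  L7: in={q} out=∅
  L8: in={v} out={v}
  L9: in={v} out=∅

live-out(L2) = ["q", "v"]

Answer: ["q", "v"]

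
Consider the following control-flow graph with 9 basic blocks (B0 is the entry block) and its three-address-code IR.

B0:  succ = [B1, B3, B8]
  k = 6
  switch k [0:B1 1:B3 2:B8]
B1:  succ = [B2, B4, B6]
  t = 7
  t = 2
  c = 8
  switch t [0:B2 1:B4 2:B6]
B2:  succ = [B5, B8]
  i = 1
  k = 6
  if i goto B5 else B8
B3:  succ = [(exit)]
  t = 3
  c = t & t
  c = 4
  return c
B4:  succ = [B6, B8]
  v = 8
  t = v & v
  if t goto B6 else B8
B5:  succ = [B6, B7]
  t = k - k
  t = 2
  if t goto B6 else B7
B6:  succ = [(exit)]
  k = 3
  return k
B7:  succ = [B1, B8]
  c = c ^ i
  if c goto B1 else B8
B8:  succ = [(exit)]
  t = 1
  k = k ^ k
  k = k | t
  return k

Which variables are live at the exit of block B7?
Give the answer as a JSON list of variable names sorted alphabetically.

Per-block:
  B0: def={k} ue=∅
  B1: def={c,t} ue=∅
  B2: def={i,k} ue=∅
  B3: def={c,t} ue=∅
  B4: def={t,v} ue=∅
  B5: def={t} ue={k}
  B6: def={k} ue=∅
  B7: def={c} ue={c,i}
  B8: def={k,t} ue={k}

Backward fixpoint:
  live B0: ∅→{k}
  live B1: {k}→{c,k}
  live B2: {c}→{c,i,k}
  live B3: ∅→∅
  live B4: {k}→{k}
  live B5: {c,i,k}→{c,i,k}
  live B6: ∅→∅
  live B7: {c,i,k}→{k}
  live B8: {k}→∅

live-out(B7) = ["k"]

Answer: ["k"]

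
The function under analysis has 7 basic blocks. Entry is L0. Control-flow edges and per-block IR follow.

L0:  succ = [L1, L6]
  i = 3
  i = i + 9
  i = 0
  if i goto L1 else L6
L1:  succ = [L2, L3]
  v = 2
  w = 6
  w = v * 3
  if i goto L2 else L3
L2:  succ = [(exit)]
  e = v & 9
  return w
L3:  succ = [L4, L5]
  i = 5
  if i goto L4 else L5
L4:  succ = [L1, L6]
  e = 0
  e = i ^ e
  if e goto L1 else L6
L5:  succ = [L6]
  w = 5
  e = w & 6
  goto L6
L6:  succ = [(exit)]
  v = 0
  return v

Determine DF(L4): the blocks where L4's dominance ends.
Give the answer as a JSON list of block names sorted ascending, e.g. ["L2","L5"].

idom tree: L1←L0 L2←L1 L3←L1 L4←L3 L5←L3 L6←L0
Join-block Dom:
  L1: preds {L0,L4}: {L0} ∩ {L0,L1,L3,L4} = {L0}; idom=L0
  L6: preds {L0,L4,L5}: {L0} ∩ {L0,L1,L3,L4} ∩ {L0,L1,L3,L5} = {L0}; idom=L0

DF walk-up:
  L1←L0: walk · to L0
  L1←L4: walk L4→L3→L1 to L0
  L6←L0: walk · to L0
  L6←L4: walk L4→L3→L1 to L0
  L6←L5: walk L5→L3→L1 to L0
  L0: DF=∅
  L1: DF={L1,L6}
  L2: DF=∅
  L3: DF={L1,L6}
  L4: DF={L1,L6}
  L5: DF={L6}
  L6: DF=∅

DF(L4) = ["L1", "L6"]

Answer: ["L1", "L6"]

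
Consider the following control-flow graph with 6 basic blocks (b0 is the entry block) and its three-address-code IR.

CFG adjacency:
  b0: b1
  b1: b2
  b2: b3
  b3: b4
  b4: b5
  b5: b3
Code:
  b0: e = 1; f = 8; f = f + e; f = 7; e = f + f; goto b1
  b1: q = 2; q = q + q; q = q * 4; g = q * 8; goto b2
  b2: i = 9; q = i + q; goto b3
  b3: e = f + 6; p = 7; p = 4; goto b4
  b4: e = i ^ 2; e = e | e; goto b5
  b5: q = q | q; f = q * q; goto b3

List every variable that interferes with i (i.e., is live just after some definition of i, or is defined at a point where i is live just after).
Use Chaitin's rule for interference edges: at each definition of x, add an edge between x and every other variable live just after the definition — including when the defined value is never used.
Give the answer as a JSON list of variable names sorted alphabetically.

Answer: ["e", "f", "p", "q"]

Derivation:
Block summaries:
  b0 def {e,f} use ∅
  b1 def {g,q} use ∅
  b2 def {i,q} use {q}
  b3 def {e,p} use {f}
  b4 def {e} use {i}
  b5 def {f,q} use {q}

Liveness:
  b0 li=∅ lo={f}
  b1 li={f} lo={f,q}
  b2 li={f,q} lo={f,i,q}
  b3 li={f,i,q} lo={i,q}
  b4 li={i,q} lo={i,q}
  b5 li={i,q} lo={f,i,q}

Interfere edges:
  e: {f,i,q}
  f: {e,g,i,q}
  g: {f,q}
  i: {e,f,p,q}
  p: {i,q}
  q: {e,f,g,i,p}

N(i) = ["e", "f", "p", "q"]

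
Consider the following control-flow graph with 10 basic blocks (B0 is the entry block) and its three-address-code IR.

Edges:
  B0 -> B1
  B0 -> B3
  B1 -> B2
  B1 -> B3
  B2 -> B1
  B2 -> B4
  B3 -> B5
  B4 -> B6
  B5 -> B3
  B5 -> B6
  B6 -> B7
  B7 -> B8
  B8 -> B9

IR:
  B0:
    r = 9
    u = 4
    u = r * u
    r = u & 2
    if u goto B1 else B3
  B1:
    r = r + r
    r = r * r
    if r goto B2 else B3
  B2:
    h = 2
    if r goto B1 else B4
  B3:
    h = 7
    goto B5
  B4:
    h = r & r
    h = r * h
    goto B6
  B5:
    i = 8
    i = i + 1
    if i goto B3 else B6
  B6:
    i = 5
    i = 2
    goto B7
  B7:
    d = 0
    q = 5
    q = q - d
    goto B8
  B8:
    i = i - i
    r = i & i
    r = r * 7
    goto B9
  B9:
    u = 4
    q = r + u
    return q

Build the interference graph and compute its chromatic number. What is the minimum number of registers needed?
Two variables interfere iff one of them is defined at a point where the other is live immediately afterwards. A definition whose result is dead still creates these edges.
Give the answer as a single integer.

def/use:
  B0: def={r,u} ue=∅
  B1: def={r} ue={r}
  B2: def={h} ue={r}
  B3: def={h} ue=∅
  B4: def={h} ue={r}
  B5: def={i} ue=∅
  B6: def={i} ue=∅
  B7: def={d,q} ue=∅
  B8: def={i,r} ue={i}
  B9: def={q,u} ue={r}

Liveness:
  B0: in=∅ out={r}
  B1: in={r} out={r}
  B2: in={r} out={r}
  B3: in=∅ out=∅
  B4: in={r} out=∅
  B5: in=∅ out=∅
  B6: in=∅ out={i}
  B7: in={i} out={i}
  B8: in={i} out={r}
  B9: in={r} out=∅

Conflict graph:
  d: {i,q}
  h: {r}
  i: {d,q}
  q: {d,i}
  r: {h,u}
  u: {r}

Chromatic number:
  clique {d,i,q} ⇒ need ≥ 3
  3-colouring: c0={d,r}  c1={h,i,u}  c2={q}
  χ = 3

Answer: 3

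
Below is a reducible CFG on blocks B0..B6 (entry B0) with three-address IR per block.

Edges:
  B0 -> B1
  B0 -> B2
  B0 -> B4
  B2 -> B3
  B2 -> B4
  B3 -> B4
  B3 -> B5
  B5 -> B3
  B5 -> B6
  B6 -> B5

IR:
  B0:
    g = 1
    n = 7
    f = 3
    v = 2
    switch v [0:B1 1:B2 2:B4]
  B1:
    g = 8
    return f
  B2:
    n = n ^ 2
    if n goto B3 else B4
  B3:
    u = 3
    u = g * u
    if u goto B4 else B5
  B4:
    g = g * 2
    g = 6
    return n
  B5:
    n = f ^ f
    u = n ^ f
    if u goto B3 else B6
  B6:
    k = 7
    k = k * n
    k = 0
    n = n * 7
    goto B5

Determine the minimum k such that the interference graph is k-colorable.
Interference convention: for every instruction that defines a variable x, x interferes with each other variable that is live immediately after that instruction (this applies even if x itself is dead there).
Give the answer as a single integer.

def/use:
  B0: def={f,g,n,v} ue=∅
  B1: def={g} ue={f}
  B2: def={n} ue={n}
  B3: def={u} ue={g}
  B4: def={g} ue={g,n}
  B5: def={n,u} ue={f}
  B6: def={k,n} ue={n}

Live sets:
  live B0: ∅→{f,g,n}
  live B1: {f}→∅
  live B2: {f,g,n}→{f,g,n}
  live B3: {f,g,n}→{f,g,n}
  live B4: {g,n}→∅
  live B5: {f,g}→{f,g,n}
  live B6: {f,g,n}→{f,g}

Interference:
  f↔{g,k,n,u,v}
  g↔{f,k,n,u,v}
  k↔{f,g,n}
  n↔{f,g,k,u,v}
  u↔{f,g,n}
  v↔{f,g,n}

Registers:
  clique {f,g,k,n} ⇒ need ≥ 4
  4-colouring: c0={f}  c1={g}  c2={n}  c3={k,u,v}
  χ = 4

Answer: 4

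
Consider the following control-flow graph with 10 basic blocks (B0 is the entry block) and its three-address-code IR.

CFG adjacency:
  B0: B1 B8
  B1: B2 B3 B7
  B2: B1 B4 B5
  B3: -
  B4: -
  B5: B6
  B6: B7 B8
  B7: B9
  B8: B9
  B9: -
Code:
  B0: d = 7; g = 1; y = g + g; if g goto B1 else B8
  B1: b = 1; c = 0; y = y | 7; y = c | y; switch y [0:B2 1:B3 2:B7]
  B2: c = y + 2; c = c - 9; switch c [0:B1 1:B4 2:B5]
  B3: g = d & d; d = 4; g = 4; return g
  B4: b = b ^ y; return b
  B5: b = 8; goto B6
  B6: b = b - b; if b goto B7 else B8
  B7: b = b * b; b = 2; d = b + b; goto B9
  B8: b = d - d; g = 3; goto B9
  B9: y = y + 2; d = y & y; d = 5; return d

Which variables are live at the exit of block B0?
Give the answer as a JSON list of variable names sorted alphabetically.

Block summaries:
  B0 def {d,g,y} use ∅
  B1 def {b,c,y} use {y}
  B2 def {c} use {y}
  B3 def {d,g} use {d}
  B4 def {b} use {b,y}
  B5 def {b} use ∅
  B6 def {b} use {b}
  B7 def {b,d} use {b}
  B8 def {b,g} use {d}
  B9 def {d,y} use {y}

Backward fixpoint:
  B0 li=∅ lo={d,y}
  B1 li={d,y} lo={b,d,y}
  B2 li={b,d,y} lo={b,d,y}
  B3 li={d} lo=∅
  B4 li={b,y} lo=∅
  B5 li={d,y} lo={b,d,y}
  B6 li={b,d,y} lo={b,d,y}
  B7 li={b,y} lo={y}
  B8 li={d,y} lo={y}
  B9 li={y} lo=∅

live-out(B0) = ["d", "y"]

Answer: ["d", "y"]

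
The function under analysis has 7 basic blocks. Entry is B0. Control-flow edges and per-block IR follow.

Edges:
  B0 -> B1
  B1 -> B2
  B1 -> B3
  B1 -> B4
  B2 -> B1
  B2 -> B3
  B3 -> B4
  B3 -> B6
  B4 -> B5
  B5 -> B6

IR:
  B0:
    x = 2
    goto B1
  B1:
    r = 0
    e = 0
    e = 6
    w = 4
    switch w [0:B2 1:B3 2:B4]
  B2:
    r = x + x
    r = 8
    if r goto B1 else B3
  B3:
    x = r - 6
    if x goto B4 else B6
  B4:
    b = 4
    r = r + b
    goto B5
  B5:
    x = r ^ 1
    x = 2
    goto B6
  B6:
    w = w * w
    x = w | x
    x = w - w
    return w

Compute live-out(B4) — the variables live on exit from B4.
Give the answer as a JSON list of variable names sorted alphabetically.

Answer: ["r", "w"]

Analysis:
def/use:
  B0: def={x} ue=∅
  B1: def={e,r,w} ue=∅
  B2: def={r} ue={x}
  B3: def={x} ue={r}
  B4: def={b,r} ue={r}
  B5: def={x} ue={r}
  B6: def={w,x} ue={w,x}

Live sets:
  live B0: ∅→{x}
  live B1: {x}→{r,w,x}
  live B2: {w,x}→{r,w,x}
  live B3: {r,w}→{r,w,x}
  live B4: {r,w}→{r,w}
  live B5: {r,w}→{w,x}
  live B6: {w,x}→∅

live-out(B4) = ["r", "w"]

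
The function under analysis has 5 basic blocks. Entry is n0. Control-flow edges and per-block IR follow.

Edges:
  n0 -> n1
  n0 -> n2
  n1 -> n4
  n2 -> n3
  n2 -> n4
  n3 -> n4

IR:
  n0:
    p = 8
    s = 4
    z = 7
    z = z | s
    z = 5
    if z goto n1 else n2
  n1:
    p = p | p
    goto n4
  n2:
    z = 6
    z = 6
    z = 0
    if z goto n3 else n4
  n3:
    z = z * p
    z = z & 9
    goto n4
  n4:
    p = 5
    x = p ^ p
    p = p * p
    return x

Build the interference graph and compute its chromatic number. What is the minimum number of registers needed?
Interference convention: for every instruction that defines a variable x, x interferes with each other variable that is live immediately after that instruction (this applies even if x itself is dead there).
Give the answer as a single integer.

Answer: 3

Derivation:
def/use:
  n0: def={p,s,z} ue=∅
  n1: def={p} ue={p}
  n2: def={z} ue=∅
  n3: def={z} ue={p,z}
  n4: def={p,x} ue=∅

Liveness:
  live n0: ∅→{p}
  live n1: {p}→∅
  live n2: {p}→{p,z}
  live n3: {p,z}→∅
  live n4: ∅→∅

Interfere edges:
  p — {s,x,z}
  s — {p,z}
  x — {p}
  z — {p,s}

Registers:
  lower bound: {p,s,z} mutually conflict ⇒ χ ≥ 3
  assign p→c0 s→c1 x→c1 z→c2 — no edge inside a register ⇒ χ ≤ 3
  χ = 3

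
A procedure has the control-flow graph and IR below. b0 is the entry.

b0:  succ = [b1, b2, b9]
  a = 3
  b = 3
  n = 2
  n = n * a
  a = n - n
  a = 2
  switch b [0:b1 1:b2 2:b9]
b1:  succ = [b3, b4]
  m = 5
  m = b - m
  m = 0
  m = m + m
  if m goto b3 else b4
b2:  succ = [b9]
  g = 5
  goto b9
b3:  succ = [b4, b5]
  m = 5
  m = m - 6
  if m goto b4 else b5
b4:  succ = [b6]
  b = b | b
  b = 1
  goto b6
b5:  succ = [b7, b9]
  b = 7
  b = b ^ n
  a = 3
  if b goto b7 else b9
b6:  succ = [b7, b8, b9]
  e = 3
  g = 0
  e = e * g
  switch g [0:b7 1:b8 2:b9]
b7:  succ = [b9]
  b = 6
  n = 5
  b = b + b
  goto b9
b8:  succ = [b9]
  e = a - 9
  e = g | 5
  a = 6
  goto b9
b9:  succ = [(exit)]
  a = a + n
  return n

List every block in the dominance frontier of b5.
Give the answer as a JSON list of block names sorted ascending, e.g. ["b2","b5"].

idom tree: b1←b0 b2←b0 b3←b1 b4←b1 b5←b3 b6←b4 b7←b1 b8←b6 b9←b0
Dom at joins:
  b4: preds {b1,b3}: {b0,b1} ∩ {b0,b1,b3} = {b0,b1}; idom=b1
  b7: preds {b5,b6}: {b0,b1,b3,b5} ∩ {b0,b1,b4,b6} = {b0,b1}; idom=b1
  b9: preds {b0,b2,b5,b6,b7,b8}: {b0} ∩ {b0,b2} ∩ {b0,b1,b3,b5} ∩ {b0,b1,b4,b6} ∩ {b0,b1,b7} ∩ {b0,b1,b4,b6,b8} = {b0}; idom=b0

DF derivation:
  join b4 pred b1: · stop@b1
  join b4 pred b3: b3 stop@b1
  join b7 pred b5: b5→b3 stop@b1
  join b7 pred b6: b6→b4 stop@b1
  join b9 pred b0: · stop@b0
  join b9 pred b2: b2 stop@b0
  join b9 pred b5: b5→b3→b1 stop@b0
  join b9 pred b6: b6→b4→b1 stop@b0
  join b9 pred b7: b7→b1 stop@b0
  join b9 pred b8: b8→b6→b4→b1 stop@b0
  b0 → ∅
  b1 → {b9}
  b2 → {b9}
  b3 → {b4,b7,b9}
  b4 → {b7,b9}
  b5 → {b7,b9}
  b6 → {b7,b9}
  b7 → {b9}
  b8 → {b9}
  b9 → ∅

DF(b5) = ["b7", "b9"]

Answer: ["b7", "b9"]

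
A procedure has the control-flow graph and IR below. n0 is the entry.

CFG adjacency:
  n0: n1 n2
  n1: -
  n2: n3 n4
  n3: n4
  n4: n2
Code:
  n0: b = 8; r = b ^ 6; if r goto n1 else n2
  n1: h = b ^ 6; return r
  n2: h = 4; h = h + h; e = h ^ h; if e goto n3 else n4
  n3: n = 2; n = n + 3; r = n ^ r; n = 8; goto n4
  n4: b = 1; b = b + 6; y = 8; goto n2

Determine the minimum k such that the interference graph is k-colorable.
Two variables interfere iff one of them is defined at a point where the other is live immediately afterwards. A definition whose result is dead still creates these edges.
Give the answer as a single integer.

Answer: 2

Derivation:
Block summaries:
  n0 def {b,r} use ∅
  n1 def {h} use {b,r}
  n2 def {e,h} use ∅
  n3 def {n,r} use {r}
  n4 def {b,y} use ∅

Backward fixpoint:
  n0 li=∅ lo={b,r}
  n1 li={b,r} lo=∅
  n2 li={r} lo={r}
  n3 li={r} lo={r}
  n4 li={r} lo={r}

Interfere edges:
  b↔{r}
  e↔{r}
  h↔{r}
  n↔{r}
  r↔{b,e,h,n,y}
  y↔{r}

Colouring:
  clique {b,r} ⇒ need ≥ 2
  2-colouring: R0={r}  R1={b,e,h,n,y}
  χ = 2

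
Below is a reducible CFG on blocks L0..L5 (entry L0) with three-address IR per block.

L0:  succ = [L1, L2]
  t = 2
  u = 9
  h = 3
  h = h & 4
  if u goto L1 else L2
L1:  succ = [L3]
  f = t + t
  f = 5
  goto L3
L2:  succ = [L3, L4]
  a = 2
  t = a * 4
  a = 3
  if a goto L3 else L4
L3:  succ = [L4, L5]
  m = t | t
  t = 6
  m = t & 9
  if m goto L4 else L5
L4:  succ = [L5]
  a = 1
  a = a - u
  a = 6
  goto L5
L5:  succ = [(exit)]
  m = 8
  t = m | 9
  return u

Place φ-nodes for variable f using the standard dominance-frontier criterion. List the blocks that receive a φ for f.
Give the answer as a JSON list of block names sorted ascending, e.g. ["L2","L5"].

Answer: ["L3", "L4", "L5"]

Analysis:
idom tree: L1←L0 L2←L0 L3←L0 L4←L0 L5←L0
Join-block Dom:
  L3: preds {L1,L2}: {L0,L1} ∩ {L0,L2} = {L0}; idom=L0
  L4: preds {L2,L3}: {L0,L2} ∩ {L0,L3} = {L0}; idom=L0
  L5: preds {L3,L4}: {L0,L3} ∩ {L0,L4} = {L0}; idom=L0

DF derivation:
  L3←L1: walk L1 to L0
  L3←L2: walk L2 to L0
  L4←L2: walk L2 to L0
  L4←L3: walk L3 to L0
  L5←L3: walk L3 to L0
  L5←L4: walk L4 to L0
  L0 → ∅
  L1 → {L3}
  L2 → {L3,L4}
  L3 → {L4,L5}
  L4 → {L5}
  L5 → ∅

φ for f: defs {L1}
  DF⁺ = {L3,L4,L5}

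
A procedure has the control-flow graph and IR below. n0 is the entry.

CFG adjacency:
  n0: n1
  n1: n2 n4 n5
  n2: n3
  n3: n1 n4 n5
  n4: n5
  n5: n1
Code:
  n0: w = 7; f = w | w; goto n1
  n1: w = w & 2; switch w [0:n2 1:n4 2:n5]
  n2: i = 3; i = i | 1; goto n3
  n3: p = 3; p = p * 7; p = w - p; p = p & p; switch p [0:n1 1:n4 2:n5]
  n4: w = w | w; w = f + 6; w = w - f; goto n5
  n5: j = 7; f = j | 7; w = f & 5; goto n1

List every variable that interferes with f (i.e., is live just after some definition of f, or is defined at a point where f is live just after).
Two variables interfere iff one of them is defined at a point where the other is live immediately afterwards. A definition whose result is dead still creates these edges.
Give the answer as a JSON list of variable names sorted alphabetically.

Answer: ["i", "p", "w"]

Derivation:
Block summaries:
  n0 def {f,w} use ∅
  n1 def {w} use {w}
  n2 def {i} use ∅
  n3 def {p} use {w}
  n4 def {w} use {f,w}
  n5 def {f,j,w} use ∅

Backward fixpoint:
  live n0: ∅→{f,w}
  live n1: {f,w}→{f,w}
  live n2: {f,w}→{f,w}
  live n3: {f,w}→{f,w}
  live n4: {f,w}→∅
  live n5: ∅→{f,w}

Interfere edges:
  f↔{i,p,w}
  i↔{f,w}
  j↔∅
  p↔{f,w}
  w↔{f,i,p}

N(f) = ["i", "p", "w"]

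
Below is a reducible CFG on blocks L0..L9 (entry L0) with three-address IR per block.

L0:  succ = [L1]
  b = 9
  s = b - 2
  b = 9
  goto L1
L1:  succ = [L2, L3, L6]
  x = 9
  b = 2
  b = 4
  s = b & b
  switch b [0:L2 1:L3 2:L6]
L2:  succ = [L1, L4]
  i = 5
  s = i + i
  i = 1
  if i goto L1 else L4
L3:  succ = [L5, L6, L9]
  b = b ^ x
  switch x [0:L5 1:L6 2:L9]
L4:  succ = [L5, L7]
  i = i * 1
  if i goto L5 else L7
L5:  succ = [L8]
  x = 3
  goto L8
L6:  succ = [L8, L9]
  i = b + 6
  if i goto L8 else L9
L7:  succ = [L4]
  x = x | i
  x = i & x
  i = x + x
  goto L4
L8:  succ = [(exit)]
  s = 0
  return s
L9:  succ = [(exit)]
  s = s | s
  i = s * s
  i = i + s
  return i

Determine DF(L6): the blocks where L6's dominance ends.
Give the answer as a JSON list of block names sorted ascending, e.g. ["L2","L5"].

idom tree: L1←L0 L2←L1 L3←L1 L4←L2 L5←L1 L6←L1 L7←L4 L8←L1 L9←L1
Join-block Dom:
  L1: preds {L0,L2}: {L0} ∩ {L0,L1,L2} = {L0}; idom=L0
  L4: preds {L2,L7}: {L0,L1,L2} ∩ {L0,L1,L2,L4,L7} = {L0,L1,L2}; idom=L2
  L5: preds {L3,L4}: {L0,L1,L3} ∩ {L0,L1,L2,L4} = {L0,L1}; idom=L1
  L6: preds {L1,L3}: {L0,L1} ∩ {L0,L1,L3} = {L0,L1}; idom=L1
  L8: preds {L5,L6}: {L0,L1,L5} ∩ {L0,L1,L6} = {L0,L1}; idom=L1
  L9: preds {L3,L6}: {L0,L1,L3} ∩ {L0,L1,L6} = {L0,L1}; idom=L1

Frontier:
  L1←L0: walk · to L0
  L1←L2: walk L2→L1 to L0
  L4←L2: walk · to L2
  L4←L7: walk L7→L4 to L2
  L5←L3: walk L3 to L1
  L5←L4: walk L4→L2 to L1
  L6←L1: walk · to L1
  L6←L3: walk L3 to L1
  L8←L5: walk L5 to L1
  L8←L6: walk L6 to L1
  L9←L3: walk L3 to L1
  L9←L6: walk L6 to L1
  L0: DF=∅
  L1: DF={L1}
  L2: DF={L1,L5}
  L3: DF={L5,L6,L9}
  L4: DF={L4,L5}
  L5: DF={L8}
  L6: DF={L8,L9}
  L7: DF={L4}
  L8: DF=∅
  L9: DF=∅

DF(L6) = ["L8", "L9"]

Answer: ["L8", "L9"]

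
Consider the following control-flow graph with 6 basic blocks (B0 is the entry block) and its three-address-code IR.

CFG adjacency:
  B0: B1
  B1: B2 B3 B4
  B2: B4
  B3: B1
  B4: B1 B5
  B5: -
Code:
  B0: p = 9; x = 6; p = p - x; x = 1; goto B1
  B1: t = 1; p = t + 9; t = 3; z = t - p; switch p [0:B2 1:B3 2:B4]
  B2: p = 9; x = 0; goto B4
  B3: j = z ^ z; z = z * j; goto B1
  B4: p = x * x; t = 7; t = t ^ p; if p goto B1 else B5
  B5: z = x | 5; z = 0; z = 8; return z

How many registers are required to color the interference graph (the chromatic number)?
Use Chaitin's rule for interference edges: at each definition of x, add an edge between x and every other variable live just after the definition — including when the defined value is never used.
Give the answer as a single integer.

Answer: 3

Analysis:
Per-block:
  B0: {p,x} / ∅
  B1: {p,t,z} / ∅
  B2: {p,x} / ∅
  B3: {j,z} / {z}
  B4: {p,t} / {x}
  B5: {z} / {x}

Live sets:
  B0: in=∅ out={x}
  B1: in={x} out={x,z}
  B2: in=∅ out={x}
  B3: in={x,z} out={x}
  B4: in={x} out={x}
  B5: in={x} out=∅

Interfere edges:
  j: {x,z}
  p: {t,x,z}
  t: {p,x}
  x: {j,p,t,z}
  z: {j,p,x}

Colouring:
  {j,x,z} pairwise interfere (3-clique) ⇒ χ ≥ 3
  assign j→r1 p→r1 t→r2 x→r0 z→r2 — no edge inside a register ⇒ χ ≤ 3
  χ = 3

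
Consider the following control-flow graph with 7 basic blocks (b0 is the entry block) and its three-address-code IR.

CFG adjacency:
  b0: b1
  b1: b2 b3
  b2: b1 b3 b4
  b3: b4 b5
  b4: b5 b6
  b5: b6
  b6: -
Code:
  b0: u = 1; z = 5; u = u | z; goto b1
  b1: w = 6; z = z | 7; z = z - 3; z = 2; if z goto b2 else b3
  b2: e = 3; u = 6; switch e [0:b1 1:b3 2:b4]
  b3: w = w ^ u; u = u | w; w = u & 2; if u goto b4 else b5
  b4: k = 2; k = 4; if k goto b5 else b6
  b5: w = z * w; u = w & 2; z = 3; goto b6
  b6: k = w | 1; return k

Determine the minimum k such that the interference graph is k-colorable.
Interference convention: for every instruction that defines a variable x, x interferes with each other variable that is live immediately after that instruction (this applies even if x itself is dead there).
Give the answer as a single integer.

Answer: 4

Analysis:
Block summaries:
  b0 def {u,z} use ∅
  b1 def {w,z} use {z}
  b2 def {e,u} use ∅
  b3 def {u,w} use {u,w}
  b4 def {k} use ∅
  b5 def {u,w,z} use {w,z}
  b6 def {k} use {w}

Backward fixpoint:
  b0 li=∅ lo={u,z}
  b1 li={u,z} lo={u,w,z}
  b2 li={w,z} lo={u,w,z}
  b3 li={u,w,z} lo={w,z}
  b4 li={w,z} lo={w,z}
  b5 li={w,z} lo={w}
  b6 li={w} lo=∅

Conflict graph:
  e↔{u,w,z}
  k↔{w,z}
  u↔{e,w,z}
  w↔{e,k,u,z}
  z↔{e,k,u,w}

Registers:
  {e,u,w,z} pairwise interfere (4-clique) ⇒ χ ≥ 4
  4-colouring: R0={w}  R1={z}  R2={e,k}  R3={u}
  χ = 4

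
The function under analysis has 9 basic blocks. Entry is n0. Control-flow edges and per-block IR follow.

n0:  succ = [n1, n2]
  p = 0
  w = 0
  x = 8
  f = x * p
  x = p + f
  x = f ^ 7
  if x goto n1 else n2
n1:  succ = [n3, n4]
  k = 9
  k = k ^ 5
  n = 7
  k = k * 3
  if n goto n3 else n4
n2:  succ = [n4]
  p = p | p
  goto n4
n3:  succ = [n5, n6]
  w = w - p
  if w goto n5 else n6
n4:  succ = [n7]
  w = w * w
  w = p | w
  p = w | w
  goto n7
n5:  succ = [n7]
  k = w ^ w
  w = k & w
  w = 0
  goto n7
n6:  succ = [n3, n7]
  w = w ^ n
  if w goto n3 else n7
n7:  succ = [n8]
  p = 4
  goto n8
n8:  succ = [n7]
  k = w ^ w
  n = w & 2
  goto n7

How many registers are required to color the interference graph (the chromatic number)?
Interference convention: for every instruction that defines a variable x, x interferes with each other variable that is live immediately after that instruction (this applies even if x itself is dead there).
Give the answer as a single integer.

Per-block:
  n0: def={f,p,w,x} ue=∅
  n1: def={k,n} ue=∅
  n2: def={p} ue={p}
  n3: def={w} ue={p,w}
  n4: def={p,w} ue={p,w}
  n5: def={k,w} ue={w}
  n6: def={w} ue={n,w}
  n7: def={p} ue=∅
  n8: def={k,n} ue={w}

Backward fixpoint:
  n0 li=∅ lo={p,w}
  n1 li={p,w} lo={n,p,w}
  n2 li={p,w} lo={p,w}
  n3 li={n,p,w} lo={n,p,w}
  n4 li={p,w} lo={w}
  n5 li={w} lo={w}
  n6 li={n,p,w} lo={n,p,w}
  n7 li={w} lo={w}
  n8 li={w} lo={w}

Interference:
  f↔{p,w,x}
  k↔{n,p,w}
  n↔{k,p,w}
  p↔{f,k,n,w,x}
  w↔{f,k,n,p,x}
  x↔{f,p,w}

Chromatic number:
  clique {f,p,w,x} ⇒ need ≥ 4
  4-colouring: r0={p}  r1={w}  r2={f,k}  r3={n,x}
  χ = 4

Answer: 4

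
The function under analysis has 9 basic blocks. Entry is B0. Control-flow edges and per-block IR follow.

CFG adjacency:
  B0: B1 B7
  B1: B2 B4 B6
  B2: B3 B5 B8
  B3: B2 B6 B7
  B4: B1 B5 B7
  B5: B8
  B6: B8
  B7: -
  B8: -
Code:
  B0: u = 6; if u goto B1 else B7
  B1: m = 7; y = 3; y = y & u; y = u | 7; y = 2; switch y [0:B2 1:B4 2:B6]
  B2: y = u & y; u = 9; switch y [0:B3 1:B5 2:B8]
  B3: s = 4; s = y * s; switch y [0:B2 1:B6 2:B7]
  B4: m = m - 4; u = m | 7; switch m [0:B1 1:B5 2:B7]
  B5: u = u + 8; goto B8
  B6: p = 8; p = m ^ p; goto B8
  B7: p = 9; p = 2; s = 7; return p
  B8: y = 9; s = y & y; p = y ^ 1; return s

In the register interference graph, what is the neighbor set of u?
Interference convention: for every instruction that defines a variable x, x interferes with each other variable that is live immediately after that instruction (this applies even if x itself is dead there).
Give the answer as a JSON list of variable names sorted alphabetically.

Answer: ["m", "s", "y"]

Derivation:
Block summaries:
  B0: def={u} ue=∅
  B1: def={m,y} ue={u}
  B2: def={u,y} ue={u,y}
  B3: def={s} ue={y}
  B4: def={m,u} ue={m}
  B5: def={u} ue={u}
  B6: def={p} ue={m}
  B7: def={p,s} ue=∅
  B8: def={p,s,y} ue=∅

Liveness:
  live B0: ∅→{u}
  live B1: {u}→{m,u,y}
  live B2: {m,u,y}→{m,u,y}
  live B3: {m,u,y}→{m,u,y}
  live B4: {m}→{u}
  live B5: {u}→∅
  live B6: {m}→∅
  live B7: ∅→∅
  live B8: ∅→∅

Interfere edges:
  m: {p,s,u,y}
  p: {m,s}
  s: {m,p,u,y}
  u: {m,s,y}
  y: {m,s,u}

N(u) = ["m", "s", "y"]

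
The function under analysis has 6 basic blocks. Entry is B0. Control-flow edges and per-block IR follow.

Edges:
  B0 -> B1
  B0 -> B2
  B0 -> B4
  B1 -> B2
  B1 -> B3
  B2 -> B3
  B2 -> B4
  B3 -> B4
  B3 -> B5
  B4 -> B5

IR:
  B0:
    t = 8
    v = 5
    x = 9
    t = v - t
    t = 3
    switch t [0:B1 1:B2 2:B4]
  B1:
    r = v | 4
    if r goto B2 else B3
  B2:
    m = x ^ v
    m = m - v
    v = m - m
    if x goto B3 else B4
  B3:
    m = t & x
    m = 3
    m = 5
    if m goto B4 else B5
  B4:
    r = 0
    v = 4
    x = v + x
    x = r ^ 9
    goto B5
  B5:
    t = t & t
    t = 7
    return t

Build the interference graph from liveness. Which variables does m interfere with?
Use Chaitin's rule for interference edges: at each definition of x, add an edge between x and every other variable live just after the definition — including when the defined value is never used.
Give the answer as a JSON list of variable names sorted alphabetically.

Per-block:
  B0: {t,v,x} / ∅
  B1: {r} / {v}
  B2: {m,v} / {v,x}
  B3: {m} / {t,x}
  B4: {r,v,x} / {x}
  B5: {t} / {t}

Backward fixpoint:
  B0: in=∅ out={t,v,x}
  B1: in={t,v,x} out={t,v,x}
  B2: in={t,v,x} out={t,x}
  B3: in={t,x} out={t,x}
  B4: in={t,x} out={t}
  B5: in={t} out=∅

Interference:
  m: {t,v,x}
  r: {t,v,x}
  t: {m,r,v,x}
  v: {m,r,t,x}
  x: {m,r,t,v}

N(m) = ["t", "v", "x"]

Answer: ["t", "v", "x"]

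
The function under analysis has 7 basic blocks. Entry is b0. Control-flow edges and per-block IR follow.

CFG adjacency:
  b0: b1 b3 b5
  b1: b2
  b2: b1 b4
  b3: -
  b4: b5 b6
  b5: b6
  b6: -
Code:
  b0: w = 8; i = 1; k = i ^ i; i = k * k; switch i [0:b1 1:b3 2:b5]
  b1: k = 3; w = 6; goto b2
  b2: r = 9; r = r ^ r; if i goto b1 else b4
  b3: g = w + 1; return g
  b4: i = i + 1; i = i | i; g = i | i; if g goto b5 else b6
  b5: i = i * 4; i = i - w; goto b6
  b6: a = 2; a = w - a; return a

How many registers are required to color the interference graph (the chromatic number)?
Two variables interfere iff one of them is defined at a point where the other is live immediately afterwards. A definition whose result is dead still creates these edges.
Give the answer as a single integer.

Block summaries:
  b0: def={i,k,w} ue=∅
  b1: def={k,w} ue=∅
  b2: def={r} ue={i}
  b3: def={g} ue={w}
  b4: def={g,i} ue={i}
  b5: def={i} ue={i,w}
  b6: def={a} ue={w}

Backward fixpoint:
  b0: in=∅ out={i,w}
  b1: in={i} out={i,w}
  b2: in={i,w} out={i,w}
  b3: in={w} out=∅
  b4: in={i,w} out={i,w}
  b5: in={i,w} out={w}
  b6: in={w} out=∅

Interference:
  a: {w}
  g: {i,w}
  i: {g,k,r,w}
  k: {i,w}
  r: {i,w}
  w: {a,g,i,k,r}

Registers:
  lower bound: {g,i,w} mutually conflict ⇒ χ ≥ 3
  3-colouring: R0={w}  R1={a,i}  R2={g,k,r}
  χ = 3

Answer: 3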